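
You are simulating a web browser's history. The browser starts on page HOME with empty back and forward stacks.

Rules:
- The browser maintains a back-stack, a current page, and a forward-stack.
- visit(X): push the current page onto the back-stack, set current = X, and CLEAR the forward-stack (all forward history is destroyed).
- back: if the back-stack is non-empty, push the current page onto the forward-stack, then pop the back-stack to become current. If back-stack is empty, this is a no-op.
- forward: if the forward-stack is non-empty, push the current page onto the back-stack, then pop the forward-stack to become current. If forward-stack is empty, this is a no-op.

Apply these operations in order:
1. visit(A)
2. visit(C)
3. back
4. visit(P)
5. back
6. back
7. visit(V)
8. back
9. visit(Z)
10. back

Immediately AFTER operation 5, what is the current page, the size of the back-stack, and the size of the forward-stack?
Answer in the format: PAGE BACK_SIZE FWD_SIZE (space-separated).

After 1 (visit(A)): cur=A back=1 fwd=0
After 2 (visit(C)): cur=C back=2 fwd=0
After 3 (back): cur=A back=1 fwd=1
After 4 (visit(P)): cur=P back=2 fwd=0
After 5 (back): cur=A back=1 fwd=1

A 1 1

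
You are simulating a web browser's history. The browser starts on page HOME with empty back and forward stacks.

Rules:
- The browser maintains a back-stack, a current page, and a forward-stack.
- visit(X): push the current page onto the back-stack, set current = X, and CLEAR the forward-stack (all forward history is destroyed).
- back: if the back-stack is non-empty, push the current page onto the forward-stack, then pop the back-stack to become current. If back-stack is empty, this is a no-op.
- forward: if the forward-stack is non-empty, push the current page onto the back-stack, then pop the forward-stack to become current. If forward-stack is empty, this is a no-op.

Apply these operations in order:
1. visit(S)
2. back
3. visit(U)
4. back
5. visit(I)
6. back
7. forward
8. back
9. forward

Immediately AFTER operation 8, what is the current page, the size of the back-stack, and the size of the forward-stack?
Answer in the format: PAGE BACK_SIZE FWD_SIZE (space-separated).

After 1 (visit(S)): cur=S back=1 fwd=0
After 2 (back): cur=HOME back=0 fwd=1
After 3 (visit(U)): cur=U back=1 fwd=0
After 4 (back): cur=HOME back=0 fwd=1
After 5 (visit(I)): cur=I back=1 fwd=0
After 6 (back): cur=HOME back=0 fwd=1
After 7 (forward): cur=I back=1 fwd=0
After 8 (back): cur=HOME back=0 fwd=1

HOME 0 1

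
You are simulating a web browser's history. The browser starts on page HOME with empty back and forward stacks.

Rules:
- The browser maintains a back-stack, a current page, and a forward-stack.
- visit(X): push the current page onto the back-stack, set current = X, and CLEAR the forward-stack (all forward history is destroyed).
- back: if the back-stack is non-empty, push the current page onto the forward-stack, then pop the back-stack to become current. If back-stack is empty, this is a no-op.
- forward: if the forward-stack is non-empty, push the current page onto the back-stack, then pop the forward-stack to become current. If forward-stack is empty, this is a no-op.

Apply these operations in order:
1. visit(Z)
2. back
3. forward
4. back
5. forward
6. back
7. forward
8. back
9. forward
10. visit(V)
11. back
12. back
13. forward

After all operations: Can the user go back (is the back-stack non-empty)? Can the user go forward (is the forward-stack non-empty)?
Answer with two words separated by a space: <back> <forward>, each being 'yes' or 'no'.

Answer: yes yes

Derivation:
After 1 (visit(Z)): cur=Z back=1 fwd=0
After 2 (back): cur=HOME back=0 fwd=1
After 3 (forward): cur=Z back=1 fwd=0
After 4 (back): cur=HOME back=0 fwd=1
After 5 (forward): cur=Z back=1 fwd=0
After 6 (back): cur=HOME back=0 fwd=1
After 7 (forward): cur=Z back=1 fwd=0
After 8 (back): cur=HOME back=0 fwd=1
After 9 (forward): cur=Z back=1 fwd=0
After 10 (visit(V)): cur=V back=2 fwd=0
After 11 (back): cur=Z back=1 fwd=1
After 12 (back): cur=HOME back=0 fwd=2
After 13 (forward): cur=Z back=1 fwd=1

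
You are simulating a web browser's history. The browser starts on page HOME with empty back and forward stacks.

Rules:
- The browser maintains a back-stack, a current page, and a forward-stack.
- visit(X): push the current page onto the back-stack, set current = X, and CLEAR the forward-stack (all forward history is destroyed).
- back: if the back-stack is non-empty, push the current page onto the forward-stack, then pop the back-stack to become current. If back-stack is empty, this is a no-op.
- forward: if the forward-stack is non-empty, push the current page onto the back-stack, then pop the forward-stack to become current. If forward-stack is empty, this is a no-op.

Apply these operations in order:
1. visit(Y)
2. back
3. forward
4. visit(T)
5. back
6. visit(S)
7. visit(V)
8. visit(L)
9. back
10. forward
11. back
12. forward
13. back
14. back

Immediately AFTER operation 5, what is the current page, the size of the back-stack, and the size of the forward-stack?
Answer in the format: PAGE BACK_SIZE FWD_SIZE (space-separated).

After 1 (visit(Y)): cur=Y back=1 fwd=0
After 2 (back): cur=HOME back=0 fwd=1
After 3 (forward): cur=Y back=1 fwd=0
After 4 (visit(T)): cur=T back=2 fwd=0
After 5 (back): cur=Y back=1 fwd=1

Y 1 1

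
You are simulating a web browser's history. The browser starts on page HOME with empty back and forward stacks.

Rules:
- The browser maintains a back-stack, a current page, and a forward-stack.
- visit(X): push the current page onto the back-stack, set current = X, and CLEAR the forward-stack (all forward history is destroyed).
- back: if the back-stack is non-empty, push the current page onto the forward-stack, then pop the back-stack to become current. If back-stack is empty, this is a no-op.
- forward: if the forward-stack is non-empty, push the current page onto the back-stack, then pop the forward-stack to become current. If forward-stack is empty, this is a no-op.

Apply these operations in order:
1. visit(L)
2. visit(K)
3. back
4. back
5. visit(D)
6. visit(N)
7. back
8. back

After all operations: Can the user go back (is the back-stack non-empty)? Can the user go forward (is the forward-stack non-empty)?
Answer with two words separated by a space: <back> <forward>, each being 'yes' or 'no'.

Answer: no yes

Derivation:
After 1 (visit(L)): cur=L back=1 fwd=0
After 2 (visit(K)): cur=K back=2 fwd=0
After 3 (back): cur=L back=1 fwd=1
After 4 (back): cur=HOME back=0 fwd=2
After 5 (visit(D)): cur=D back=1 fwd=0
After 6 (visit(N)): cur=N back=2 fwd=0
After 7 (back): cur=D back=1 fwd=1
After 8 (back): cur=HOME back=0 fwd=2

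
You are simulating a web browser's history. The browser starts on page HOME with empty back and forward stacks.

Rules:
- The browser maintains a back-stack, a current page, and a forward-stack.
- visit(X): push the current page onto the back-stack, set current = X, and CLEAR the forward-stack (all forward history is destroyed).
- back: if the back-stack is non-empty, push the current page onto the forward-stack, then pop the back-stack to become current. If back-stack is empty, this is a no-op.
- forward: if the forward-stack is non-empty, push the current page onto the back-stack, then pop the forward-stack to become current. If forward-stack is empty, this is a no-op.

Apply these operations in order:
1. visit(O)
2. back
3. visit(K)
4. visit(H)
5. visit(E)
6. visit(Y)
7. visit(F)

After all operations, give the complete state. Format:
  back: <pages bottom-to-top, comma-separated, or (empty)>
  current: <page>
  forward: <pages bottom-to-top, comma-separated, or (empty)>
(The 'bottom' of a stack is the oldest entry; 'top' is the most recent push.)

Answer: back: HOME,K,H,E,Y
current: F
forward: (empty)

Derivation:
After 1 (visit(O)): cur=O back=1 fwd=0
After 2 (back): cur=HOME back=0 fwd=1
After 3 (visit(K)): cur=K back=1 fwd=0
After 4 (visit(H)): cur=H back=2 fwd=0
After 5 (visit(E)): cur=E back=3 fwd=0
After 6 (visit(Y)): cur=Y back=4 fwd=0
After 7 (visit(F)): cur=F back=5 fwd=0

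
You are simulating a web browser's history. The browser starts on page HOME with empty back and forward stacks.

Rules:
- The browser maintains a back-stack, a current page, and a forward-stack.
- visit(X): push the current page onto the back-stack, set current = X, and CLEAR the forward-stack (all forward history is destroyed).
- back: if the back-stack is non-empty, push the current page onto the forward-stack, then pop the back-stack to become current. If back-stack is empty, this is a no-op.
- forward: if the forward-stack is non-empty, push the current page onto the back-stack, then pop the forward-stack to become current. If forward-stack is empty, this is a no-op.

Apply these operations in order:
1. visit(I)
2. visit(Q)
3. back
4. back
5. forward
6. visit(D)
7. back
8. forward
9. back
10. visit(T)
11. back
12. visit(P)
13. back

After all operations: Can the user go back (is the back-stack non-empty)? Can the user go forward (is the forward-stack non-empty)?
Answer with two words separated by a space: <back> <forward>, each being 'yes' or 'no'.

After 1 (visit(I)): cur=I back=1 fwd=0
After 2 (visit(Q)): cur=Q back=2 fwd=0
After 3 (back): cur=I back=1 fwd=1
After 4 (back): cur=HOME back=0 fwd=2
After 5 (forward): cur=I back=1 fwd=1
After 6 (visit(D)): cur=D back=2 fwd=0
After 7 (back): cur=I back=1 fwd=1
After 8 (forward): cur=D back=2 fwd=0
After 9 (back): cur=I back=1 fwd=1
After 10 (visit(T)): cur=T back=2 fwd=0
After 11 (back): cur=I back=1 fwd=1
After 12 (visit(P)): cur=P back=2 fwd=0
After 13 (back): cur=I back=1 fwd=1

Answer: yes yes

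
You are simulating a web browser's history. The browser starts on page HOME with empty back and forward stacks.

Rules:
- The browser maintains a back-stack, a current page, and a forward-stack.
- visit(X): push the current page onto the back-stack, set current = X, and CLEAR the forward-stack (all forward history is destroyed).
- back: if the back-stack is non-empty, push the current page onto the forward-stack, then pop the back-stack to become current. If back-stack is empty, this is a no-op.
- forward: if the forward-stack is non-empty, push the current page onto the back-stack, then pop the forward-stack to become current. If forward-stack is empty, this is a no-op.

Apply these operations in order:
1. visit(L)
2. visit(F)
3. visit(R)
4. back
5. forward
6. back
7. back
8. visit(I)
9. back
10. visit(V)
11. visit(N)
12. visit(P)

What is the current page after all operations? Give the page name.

After 1 (visit(L)): cur=L back=1 fwd=0
After 2 (visit(F)): cur=F back=2 fwd=0
After 3 (visit(R)): cur=R back=3 fwd=0
After 4 (back): cur=F back=2 fwd=1
After 5 (forward): cur=R back=3 fwd=0
After 6 (back): cur=F back=2 fwd=1
After 7 (back): cur=L back=1 fwd=2
After 8 (visit(I)): cur=I back=2 fwd=0
After 9 (back): cur=L back=1 fwd=1
After 10 (visit(V)): cur=V back=2 fwd=0
After 11 (visit(N)): cur=N back=3 fwd=0
After 12 (visit(P)): cur=P back=4 fwd=0

Answer: P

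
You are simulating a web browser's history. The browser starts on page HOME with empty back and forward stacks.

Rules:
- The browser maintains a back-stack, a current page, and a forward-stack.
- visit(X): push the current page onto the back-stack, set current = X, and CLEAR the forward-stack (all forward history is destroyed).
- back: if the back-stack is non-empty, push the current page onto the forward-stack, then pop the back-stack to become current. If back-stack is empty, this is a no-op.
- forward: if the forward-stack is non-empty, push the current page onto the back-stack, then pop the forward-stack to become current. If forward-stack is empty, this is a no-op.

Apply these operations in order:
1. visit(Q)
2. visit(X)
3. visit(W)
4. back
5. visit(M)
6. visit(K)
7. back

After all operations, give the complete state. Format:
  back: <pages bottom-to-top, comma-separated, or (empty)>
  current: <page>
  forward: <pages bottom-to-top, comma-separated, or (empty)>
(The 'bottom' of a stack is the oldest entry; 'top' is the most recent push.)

After 1 (visit(Q)): cur=Q back=1 fwd=0
After 2 (visit(X)): cur=X back=2 fwd=0
After 3 (visit(W)): cur=W back=3 fwd=0
After 4 (back): cur=X back=2 fwd=1
After 5 (visit(M)): cur=M back=3 fwd=0
After 6 (visit(K)): cur=K back=4 fwd=0
After 7 (back): cur=M back=3 fwd=1

Answer: back: HOME,Q,X
current: M
forward: K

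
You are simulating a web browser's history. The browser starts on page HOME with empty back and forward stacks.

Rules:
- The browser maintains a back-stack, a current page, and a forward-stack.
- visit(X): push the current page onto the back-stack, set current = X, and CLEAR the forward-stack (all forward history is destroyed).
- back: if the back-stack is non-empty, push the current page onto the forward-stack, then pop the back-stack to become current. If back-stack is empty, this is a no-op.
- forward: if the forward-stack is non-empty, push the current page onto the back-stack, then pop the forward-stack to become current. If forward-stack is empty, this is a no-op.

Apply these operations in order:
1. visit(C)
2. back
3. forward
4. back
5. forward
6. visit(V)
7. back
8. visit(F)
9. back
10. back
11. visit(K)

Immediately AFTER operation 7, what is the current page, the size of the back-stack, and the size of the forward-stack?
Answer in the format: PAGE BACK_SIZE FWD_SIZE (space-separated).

After 1 (visit(C)): cur=C back=1 fwd=0
After 2 (back): cur=HOME back=0 fwd=1
After 3 (forward): cur=C back=1 fwd=0
After 4 (back): cur=HOME back=0 fwd=1
After 5 (forward): cur=C back=1 fwd=0
After 6 (visit(V)): cur=V back=2 fwd=0
After 7 (back): cur=C back=1 fwd=1

C 1 1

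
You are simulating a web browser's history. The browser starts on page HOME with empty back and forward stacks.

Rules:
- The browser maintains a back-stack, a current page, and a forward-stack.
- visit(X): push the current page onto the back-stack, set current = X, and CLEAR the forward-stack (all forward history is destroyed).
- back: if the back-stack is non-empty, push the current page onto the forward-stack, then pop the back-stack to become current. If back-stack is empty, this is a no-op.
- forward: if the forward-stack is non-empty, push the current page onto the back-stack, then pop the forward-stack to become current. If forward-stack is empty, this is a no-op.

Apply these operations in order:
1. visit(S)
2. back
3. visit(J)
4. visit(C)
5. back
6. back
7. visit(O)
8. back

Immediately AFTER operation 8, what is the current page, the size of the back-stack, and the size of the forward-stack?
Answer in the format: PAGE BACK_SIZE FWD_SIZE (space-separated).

After 1 (visit(S)): cur=S back=1 fwd=0
After 2 (back): cur=HOME back=0 fwd=1
After 3 (visit(J)): cur=J back=1 fwd=0
After 4 (visit(C)): cur=C back=2 fwd=0
After 5 (back): cur=J back=1 fwd=1
After 6 (back): cur=HOME back=0 fwd=2
After 7 (visit(O)): cur=O back=1 fwd=0
After 8 (back): cur=HOME back=0 fwd=1

HOME 0 1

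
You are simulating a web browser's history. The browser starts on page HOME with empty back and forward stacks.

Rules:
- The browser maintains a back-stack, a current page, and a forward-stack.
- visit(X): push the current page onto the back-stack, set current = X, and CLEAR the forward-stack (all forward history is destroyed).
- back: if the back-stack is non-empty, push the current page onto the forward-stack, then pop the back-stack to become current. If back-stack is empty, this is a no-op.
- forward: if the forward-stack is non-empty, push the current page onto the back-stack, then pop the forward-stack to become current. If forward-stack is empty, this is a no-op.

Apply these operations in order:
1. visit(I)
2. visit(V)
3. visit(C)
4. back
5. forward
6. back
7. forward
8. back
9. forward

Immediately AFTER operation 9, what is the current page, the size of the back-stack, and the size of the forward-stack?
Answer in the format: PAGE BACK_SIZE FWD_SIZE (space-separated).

After 1 (visit(I)): cur=I back=1 fwd=0
After 2 (visit(V)): cur=V back=2 fwd=0
After 3 (visit(C)): cur=C back=3 fwd=0
After 4 (back): cur=V back=2 fwd=1
After 5 (forward): cur=C back=3 fwd=0
After 6 (back): cur=V back=2 fwd=1
After 7 (forward): cur=C back=3 fwd=0
After 8 (back): cur=V back=2 fwd=1
After 9 (forward): cur=C back=3 fwd=0

C 3 0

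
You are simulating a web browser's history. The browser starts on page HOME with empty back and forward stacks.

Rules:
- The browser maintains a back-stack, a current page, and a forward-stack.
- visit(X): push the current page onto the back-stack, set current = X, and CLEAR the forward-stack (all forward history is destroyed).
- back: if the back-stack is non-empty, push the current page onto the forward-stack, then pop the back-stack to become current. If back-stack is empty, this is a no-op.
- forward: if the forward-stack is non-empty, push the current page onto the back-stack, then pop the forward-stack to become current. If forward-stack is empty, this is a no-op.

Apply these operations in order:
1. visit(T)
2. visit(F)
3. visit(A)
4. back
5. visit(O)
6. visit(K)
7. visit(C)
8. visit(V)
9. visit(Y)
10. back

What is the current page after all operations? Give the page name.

Answer: V

Derivation:
After 1 (visit(T)): cur=T back=1 fwd=0
After 2 (visit(F)): cur=F back=2 fwd=0
After 3 (visit(A)): cur=A back=3 fwd=0
After 4 (back): cur=F back=2 fwd=1
After 5 (visit(O)): cur=O back=3 fwd=0
After 6 (visit(K)): cur=K back=4 fwd=0
After 7 (visit(C)): cur=C back=5 fwd=0
After 8 (visit(V)): cur=V back=6 fwd=0
After 9 (visit(Y)): cur=Y back=7 fwd=0
After 10 (back): cur=V back=6 fwd=1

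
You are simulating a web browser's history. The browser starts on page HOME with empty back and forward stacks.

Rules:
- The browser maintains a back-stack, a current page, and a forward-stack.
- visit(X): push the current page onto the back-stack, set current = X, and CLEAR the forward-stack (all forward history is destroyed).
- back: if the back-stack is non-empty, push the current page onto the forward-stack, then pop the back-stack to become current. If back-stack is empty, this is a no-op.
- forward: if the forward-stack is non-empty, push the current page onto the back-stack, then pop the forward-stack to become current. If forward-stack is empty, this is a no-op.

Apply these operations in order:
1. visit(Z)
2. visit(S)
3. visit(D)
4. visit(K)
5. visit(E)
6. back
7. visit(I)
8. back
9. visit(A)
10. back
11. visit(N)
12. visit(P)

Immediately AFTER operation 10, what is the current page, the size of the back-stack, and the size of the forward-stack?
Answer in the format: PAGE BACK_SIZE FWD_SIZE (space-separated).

After 1 (visit(Z)): cur=Z back=1 fwd=0
After 2 (visit(S)): cur=S back=2 fwd=0
After 3 (visit(D)): cur=D back=3 fwd=0
After 4 (visit(K)): cur=K back=4 fwd=0
After 5 (visit(E)): cur=E back=5 fwd=0
After 6 (back): cur=K back=4 fwd=1
After 7 (visit(I)): cur=I back=5 fwd=0
After 8 (back): cur=K back=4 fwd=1
After 9 (visit(A)): cur=A back=5 fwd=0
After 10 (back): cur=K back=4 fwd=1

K 4 1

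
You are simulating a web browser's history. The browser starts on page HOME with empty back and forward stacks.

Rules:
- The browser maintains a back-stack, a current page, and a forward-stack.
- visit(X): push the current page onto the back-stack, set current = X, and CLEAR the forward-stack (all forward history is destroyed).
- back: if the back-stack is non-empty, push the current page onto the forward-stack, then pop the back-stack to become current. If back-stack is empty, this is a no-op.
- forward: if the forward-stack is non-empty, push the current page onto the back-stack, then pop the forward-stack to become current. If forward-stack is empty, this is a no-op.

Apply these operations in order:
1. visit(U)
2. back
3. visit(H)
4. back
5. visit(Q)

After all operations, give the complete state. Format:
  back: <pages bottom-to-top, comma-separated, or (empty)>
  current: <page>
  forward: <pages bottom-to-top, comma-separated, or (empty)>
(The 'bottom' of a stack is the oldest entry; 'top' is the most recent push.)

Answer: back: HOME
current: Q
forward: (empty)

Derivation:
After 1 (visit(U)): cur=U back=1 fwd=0
After 2 (back): cur=HOME back=0 fwd=1
After 3 (visit(H)): cur=H back=1 fwd=0
After 4 (back): cur=HOME back=0 fwd=1
After 5 (visit(Q)): cur=Q back=1 fwd=0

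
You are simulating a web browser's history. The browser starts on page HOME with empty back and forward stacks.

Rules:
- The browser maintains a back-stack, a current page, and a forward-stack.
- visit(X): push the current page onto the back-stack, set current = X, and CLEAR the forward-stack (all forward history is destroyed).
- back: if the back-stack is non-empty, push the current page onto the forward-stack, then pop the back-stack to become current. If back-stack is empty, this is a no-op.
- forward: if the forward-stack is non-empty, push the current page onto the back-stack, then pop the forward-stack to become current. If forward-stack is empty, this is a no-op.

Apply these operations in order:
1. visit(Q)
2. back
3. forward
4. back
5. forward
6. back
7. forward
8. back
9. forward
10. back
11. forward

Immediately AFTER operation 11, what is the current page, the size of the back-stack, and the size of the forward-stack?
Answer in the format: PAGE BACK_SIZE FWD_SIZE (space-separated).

After 1 (visit(Q)): cur=Q back=1 fwd=0
After 2 (back): cur=HOME back=0 fwd=1
After 3 (forward): cur=Q back=1 fwd=0
After 4 (back): cur=HOME back=0 fwd=1
After 5 (forward): cur=Q back=1 fwd=0
After 6 (back): cur=HOME back=0 fwd=1
After 7 (forward): cur=Q back=1 fwd=0
After 8 (back): cur=HOME back=0 fwd=1
After 9 (forward): cur=Q back=1 fwd=0
After 10 (back): cur=HOME back=0 fwd=1
After 11 (forward): cur=Q back=1 fwd=0

Q 1 0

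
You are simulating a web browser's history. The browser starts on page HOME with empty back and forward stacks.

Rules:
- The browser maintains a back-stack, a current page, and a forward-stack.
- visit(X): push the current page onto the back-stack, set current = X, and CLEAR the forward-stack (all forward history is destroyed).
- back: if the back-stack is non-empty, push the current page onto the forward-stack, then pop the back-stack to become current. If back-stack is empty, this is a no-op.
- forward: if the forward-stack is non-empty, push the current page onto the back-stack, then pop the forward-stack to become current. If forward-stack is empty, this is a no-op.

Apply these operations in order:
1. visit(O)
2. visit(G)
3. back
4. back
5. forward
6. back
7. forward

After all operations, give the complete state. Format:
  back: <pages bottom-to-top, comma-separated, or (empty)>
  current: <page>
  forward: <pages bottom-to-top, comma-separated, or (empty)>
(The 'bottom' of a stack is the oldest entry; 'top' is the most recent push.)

After 1 (visit(O)): cur=O back=1 fwd=0
After 2 (visit(G)): cur=G back=2 fwd=0
After 3 (back): cur=O back=1 fwd=1
After 4 (back): cur=HOME back=0 fwd=2
After 5 (forward): cur=O back=1 fwd=1
After 6 (back): cur=HOME back=0 fwd=2
After 7 (forward): cur=O back=1 fwd=1

Answer: back: HOME
current: O
forward: G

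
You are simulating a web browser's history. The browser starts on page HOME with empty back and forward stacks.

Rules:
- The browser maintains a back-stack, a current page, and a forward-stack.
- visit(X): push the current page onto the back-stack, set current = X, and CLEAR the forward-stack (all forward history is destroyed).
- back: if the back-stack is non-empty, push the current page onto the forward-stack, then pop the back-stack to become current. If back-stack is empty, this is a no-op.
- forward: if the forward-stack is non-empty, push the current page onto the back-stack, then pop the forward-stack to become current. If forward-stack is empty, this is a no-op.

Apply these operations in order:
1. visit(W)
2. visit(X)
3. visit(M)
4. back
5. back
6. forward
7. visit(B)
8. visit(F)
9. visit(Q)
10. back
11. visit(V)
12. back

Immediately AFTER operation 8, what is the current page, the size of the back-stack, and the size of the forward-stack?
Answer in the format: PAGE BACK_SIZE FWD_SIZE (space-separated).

After 1 (visit(W)): cur=W back=1 fwd=0
After 2 (visit(X)): cur=X back=2 fwd=0
After 3 (visit(M)): cur=M back=3 fwd=0
After 4 (back): cur=X back=2 fwd=1
After 5 (back): cur=W back=1 fwd=2
After 6 (forward): cur=X back=2 fwd=1
After 7 (visit(B)): cur=B back=3 fwd=0
After 8 (visit(F)): cur=F back=4 fwd=0

F 4 0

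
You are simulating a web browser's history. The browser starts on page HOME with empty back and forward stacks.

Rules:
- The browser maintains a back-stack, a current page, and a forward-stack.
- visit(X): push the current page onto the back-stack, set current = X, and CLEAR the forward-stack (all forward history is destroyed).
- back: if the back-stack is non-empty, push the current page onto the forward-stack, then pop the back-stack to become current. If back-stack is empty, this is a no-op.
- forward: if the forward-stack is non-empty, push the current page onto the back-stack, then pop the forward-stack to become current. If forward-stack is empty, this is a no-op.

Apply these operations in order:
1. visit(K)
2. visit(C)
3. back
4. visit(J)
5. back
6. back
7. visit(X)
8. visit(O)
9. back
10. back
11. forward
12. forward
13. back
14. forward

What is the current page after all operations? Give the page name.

After 1 (visit(K)): cur=K back=1 fwd=0
After 2 (visit(C)): cur=C back=2 fwd=0
After 3 (back): cur=K back=1 fwd=1
After 4 (visit(J)): cur=J back=2 fwd=0
After 5 (back): cur=K back=1 fwd=1
After 6 (back): cur=HOME back=0 fwd=2
After 7 (visit(X)): cur=X back=1 fwd=0
After 8 (visit(O)): cur=O back=2 fwd=0
After 9 (back): cur=X back=1 fwd=1
After 10 (back): cur=HOME back=0 fwd=2
After 11 (forward): cur=X back=1 fwd=1
After 12 (forward): cur=O back=2 fwd=0
After 13 (back): cur=X back=1 fwd=1
After 14 (forward): cur=O back=2 fwd=0

Answer: O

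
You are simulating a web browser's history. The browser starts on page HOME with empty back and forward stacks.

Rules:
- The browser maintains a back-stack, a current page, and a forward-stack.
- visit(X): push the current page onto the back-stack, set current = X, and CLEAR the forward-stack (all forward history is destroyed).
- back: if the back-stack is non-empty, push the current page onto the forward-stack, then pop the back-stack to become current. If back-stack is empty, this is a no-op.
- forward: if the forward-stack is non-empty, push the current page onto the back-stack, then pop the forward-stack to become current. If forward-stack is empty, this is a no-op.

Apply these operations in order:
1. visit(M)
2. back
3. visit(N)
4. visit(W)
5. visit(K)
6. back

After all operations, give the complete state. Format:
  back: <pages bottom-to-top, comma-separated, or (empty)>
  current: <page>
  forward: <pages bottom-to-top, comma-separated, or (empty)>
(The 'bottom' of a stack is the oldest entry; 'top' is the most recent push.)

After 1 (visit(M)): cur=M back=1 fwd=0
After 2 (back): cur=HOME back=0 fwd=1
After 3 (visit(N)): cur=N back=1 fwd=0
After 4 (visit(W)): cur=W back=2 fwd=0
After 5 (visit(K)): cur=K back=3 fwd=0
After 6 (back): cur=W back=2 fwd=1

Answer: back: HOME,N
current: W
forward: K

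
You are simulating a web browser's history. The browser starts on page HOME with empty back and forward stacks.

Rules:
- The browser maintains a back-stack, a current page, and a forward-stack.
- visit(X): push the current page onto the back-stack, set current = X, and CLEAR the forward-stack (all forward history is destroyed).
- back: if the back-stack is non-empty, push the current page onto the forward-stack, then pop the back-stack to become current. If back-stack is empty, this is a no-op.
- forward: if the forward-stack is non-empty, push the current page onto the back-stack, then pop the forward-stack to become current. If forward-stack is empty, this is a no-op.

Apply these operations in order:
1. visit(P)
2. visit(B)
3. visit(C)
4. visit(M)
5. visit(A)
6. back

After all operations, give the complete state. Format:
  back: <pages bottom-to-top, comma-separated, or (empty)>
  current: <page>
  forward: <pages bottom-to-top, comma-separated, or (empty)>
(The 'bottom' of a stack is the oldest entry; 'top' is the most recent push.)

After 1 (visit(P)): cur=P back=1 fwd=0
After 2 (visit(B)): cur=B back=2 fwd=0
After 3 (visit(C)): cur=C back=3 fwd=0
After 4 (visit(M)): cur=M back=4 fwd=0
After 5 (visit(A)): cur=A back=5 fwd=0
After 6 (back): cur=M back=4 fwd=1

Answer: back: HOME,P,B,C
current: M
forward: A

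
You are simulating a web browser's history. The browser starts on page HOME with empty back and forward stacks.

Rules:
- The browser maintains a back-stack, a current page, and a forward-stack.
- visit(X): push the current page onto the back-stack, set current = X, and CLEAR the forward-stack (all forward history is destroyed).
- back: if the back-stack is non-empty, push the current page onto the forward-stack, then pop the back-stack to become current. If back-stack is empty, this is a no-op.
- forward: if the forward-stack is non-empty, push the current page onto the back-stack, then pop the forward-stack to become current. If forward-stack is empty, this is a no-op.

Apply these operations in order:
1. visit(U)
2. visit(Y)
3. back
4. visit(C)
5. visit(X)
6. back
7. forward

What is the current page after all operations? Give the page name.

Answer: X

Derivation:
After 1 (visit(U)): cur=U back=1 fwd=0
After 2 (visit(Y)): cur=Y back=2 fwd=0
After 3 (back): cur=U back=1 fwd=1
After 4 (visit(C)): cur=C back=2 fwd=0
After 5 (visit(X)): cur=X back=3 fwd=0
After 6 (back): cur=C back=2 fwd=1
After 7 (forward): cur=X back=3 fwd=0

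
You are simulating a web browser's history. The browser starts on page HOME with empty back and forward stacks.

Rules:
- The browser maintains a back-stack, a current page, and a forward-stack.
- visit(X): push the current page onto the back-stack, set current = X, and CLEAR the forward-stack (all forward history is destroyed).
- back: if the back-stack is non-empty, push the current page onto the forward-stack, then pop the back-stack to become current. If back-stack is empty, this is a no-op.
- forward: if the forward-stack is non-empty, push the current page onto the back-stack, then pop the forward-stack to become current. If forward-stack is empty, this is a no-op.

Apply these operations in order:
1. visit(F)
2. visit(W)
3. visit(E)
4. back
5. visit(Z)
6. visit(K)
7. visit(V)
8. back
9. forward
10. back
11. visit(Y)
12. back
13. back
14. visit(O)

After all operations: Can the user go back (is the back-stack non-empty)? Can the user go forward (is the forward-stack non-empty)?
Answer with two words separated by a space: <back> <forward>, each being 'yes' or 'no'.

After 1 (visit(F)): cur=F back=1 fwd=0
After 2 (visit(W)): cur=W back=2 fwd=0
After 3 (visit(E)): cur=E back=3 fwd=0
After 4 (back): cur=W back=2 fwd=1
After 5 (visit(Z)): cur=Z back=3 fwd=0
After 6 (visit(K)): cur=K back=4 fwd=0
After 7 (visit(V)): cur=V back=5 fwd=0
After 8 (back): cur=K back=4 fwd=1
After 9 (forward): cur=V back=5 fwd=0
After 10 (back): cur=K back=4 fwd=1
After 11 (visit(Y)): cur=Y back=5 fwd=0
After 12 (back): cur=K back=4 fwd=1
After 13 (back): cur=Z back=3 fwd=2
After 14 (visit(O)): cur=O back=4 fwd=0

Answer: yes no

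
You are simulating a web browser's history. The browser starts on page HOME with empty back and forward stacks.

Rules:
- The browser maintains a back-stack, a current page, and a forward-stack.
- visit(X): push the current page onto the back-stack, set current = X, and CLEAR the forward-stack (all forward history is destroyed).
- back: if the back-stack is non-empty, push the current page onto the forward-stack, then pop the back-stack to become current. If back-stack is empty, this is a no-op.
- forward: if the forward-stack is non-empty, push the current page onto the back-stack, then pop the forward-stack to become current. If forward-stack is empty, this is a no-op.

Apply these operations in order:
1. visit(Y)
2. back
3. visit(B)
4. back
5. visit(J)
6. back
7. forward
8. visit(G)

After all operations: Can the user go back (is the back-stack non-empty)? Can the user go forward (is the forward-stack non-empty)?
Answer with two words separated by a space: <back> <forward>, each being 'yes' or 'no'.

Answer: yes no

Derivation:
After 1 (visit(Y)): cur=Y back=1 fwd=0
After 2 (back): cur=HOME back=0 fwd=1
After 3 (visit(B)): cur=B back=1 fwd=0
After 4 (back): cur=HOME back=0 fwd=1
After 5 (visit(J)): cur=J back=1 fwd=0
After 6 (back): cur=HOME back=0 fwd=1
After 7 (forward): cur=J back=1 fwd=0
After 8 (visit(G)): cur=G back=2 fwd=0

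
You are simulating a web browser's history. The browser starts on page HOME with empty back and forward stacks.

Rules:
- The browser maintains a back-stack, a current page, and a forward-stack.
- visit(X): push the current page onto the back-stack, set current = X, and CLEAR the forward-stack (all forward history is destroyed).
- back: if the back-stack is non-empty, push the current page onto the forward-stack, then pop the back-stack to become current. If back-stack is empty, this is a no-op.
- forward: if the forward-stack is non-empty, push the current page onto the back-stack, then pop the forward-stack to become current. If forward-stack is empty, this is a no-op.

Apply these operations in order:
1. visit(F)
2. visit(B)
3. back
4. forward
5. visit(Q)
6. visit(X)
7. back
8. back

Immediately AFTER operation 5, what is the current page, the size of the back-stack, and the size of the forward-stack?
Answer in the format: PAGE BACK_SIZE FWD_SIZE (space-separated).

After 1 (visit(F)): cur=F back=1 fwd=0
After 2 (visit(B)): cur=B back=2 fwd=0
After 3 (back): cur=F back=1 fwd=1
After 4 (forward): cur=B back=2 fwd=0
After 5 (visit(Q)): cur=Q back=3 fwd=0

Q 3 0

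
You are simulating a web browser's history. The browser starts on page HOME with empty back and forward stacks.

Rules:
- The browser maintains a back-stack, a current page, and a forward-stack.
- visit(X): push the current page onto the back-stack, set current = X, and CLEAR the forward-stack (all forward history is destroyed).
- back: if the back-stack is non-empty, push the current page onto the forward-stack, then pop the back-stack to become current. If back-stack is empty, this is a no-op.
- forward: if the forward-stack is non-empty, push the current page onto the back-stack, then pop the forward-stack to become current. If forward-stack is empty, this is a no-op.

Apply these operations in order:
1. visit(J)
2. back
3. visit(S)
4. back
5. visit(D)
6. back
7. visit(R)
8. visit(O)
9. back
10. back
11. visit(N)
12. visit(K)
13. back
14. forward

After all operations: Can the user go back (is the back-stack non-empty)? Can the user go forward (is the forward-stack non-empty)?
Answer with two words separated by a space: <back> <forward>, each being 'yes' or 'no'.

Answer: yes no

Derivation:
After 1 (visit(J)): cur=J back=1 fwd=0
After 2 (back): cur=HOME back=0 fwd=1
After 3 (visit(S)): cur=S back=1 fwd=0
After 4 (back): cur=HOME back=0 fwd=1
After 5 (visit(D)): cur=D back=1 fwd=0
After 6 (back): cur=HOME back=0 fwd=1
After 7 (visit(R)): cur=R back=1 fwd=0
After 8 (visit(O)): cur=O back=2 fwd=0
After 9 (back): cur=R back=1 fwd=1
After 10 (back): cur=HOME back=0 fwd=2
After 11 (visit(N)): cur=N back=1 fwd=0
After 12 (visit(K)): cur=K back=2 fwd=0
After 13 (back): cur=N back=1 fwd=1
After 14 (forward): cur=K back=2 fwd=0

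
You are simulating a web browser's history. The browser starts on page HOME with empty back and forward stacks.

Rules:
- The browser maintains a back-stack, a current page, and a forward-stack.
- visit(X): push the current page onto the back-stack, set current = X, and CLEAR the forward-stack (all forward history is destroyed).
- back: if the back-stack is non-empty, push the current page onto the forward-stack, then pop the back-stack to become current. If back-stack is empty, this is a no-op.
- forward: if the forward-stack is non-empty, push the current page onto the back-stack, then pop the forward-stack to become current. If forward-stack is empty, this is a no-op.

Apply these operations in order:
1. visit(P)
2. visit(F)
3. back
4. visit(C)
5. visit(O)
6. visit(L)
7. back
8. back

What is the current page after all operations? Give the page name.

After 1 (visit(P)): cur=P back=1 fwd=0
After 2 (visit(F)): cur=F back=2 fwd=0
After 3 (back): cur=P back=1 fwd=1
After 4 (visit(C)): cur=C back=2 fwd=0
After 5 (visit(O)): cur=O back=3 fwd=0
After 6 (visit(L)): cur=L back=4 fwd=0
After 7 (back): cur=O back=3 fwd=1
After 8 (back): cur=C back=2 fwd=2

Answer: C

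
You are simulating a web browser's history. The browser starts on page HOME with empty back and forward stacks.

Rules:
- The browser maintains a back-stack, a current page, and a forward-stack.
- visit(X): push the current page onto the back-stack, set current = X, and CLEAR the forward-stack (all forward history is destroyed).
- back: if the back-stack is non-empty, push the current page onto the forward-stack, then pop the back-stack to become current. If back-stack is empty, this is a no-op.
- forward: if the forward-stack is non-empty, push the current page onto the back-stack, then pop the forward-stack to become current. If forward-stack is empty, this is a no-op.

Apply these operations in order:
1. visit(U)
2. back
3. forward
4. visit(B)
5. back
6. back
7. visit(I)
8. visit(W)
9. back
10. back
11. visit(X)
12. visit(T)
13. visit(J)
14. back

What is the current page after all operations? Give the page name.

Answer: T

Derivation:
After 1 (visit(U)): cur=U back=1 fwd=0
After 2 (back): cur=HOME back=0 fwd=1
After 3 (forward): cur=U back=1 fwd=0
After 4 (visit(B)): cur=B back=2 fwd=0
After 5 (back): cur=U back=1 fwd=1
After 6 (back): cur=HOME back=0 fwd=2
After 7 (visit(I)): cur=I back=1 fwd=0
After 8 (visit(W)): cur=W back=2 fwd=0
After 9 (back): cur=I back=1 fwd=1
After 10 (back): cur=HOME back=0 fwd=2
After 11 (visit(X)): cur=X back=1 fwd=0
After 12 (visit(T)): cur=T back=2 fwd=0
After 13 (visit(J)): cur=J back=3 fwd=0
After 14 (back): cur=T back=2 fwd=1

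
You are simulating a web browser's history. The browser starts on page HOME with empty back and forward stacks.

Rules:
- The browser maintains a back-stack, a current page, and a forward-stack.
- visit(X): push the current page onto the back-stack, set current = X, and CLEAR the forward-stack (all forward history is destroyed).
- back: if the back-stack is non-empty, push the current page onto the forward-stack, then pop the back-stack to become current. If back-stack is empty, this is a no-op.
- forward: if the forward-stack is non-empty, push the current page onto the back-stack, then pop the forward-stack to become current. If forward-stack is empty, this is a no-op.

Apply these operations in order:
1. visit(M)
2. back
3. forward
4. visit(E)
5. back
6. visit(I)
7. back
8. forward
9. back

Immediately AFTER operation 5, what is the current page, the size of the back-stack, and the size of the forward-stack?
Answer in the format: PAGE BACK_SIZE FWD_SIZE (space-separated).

After 1 (visit(M)): cur=M back=1 fwd=0
After 2 (back): cur=HOME back=0 fwd=1
After 3 (forward): cur=M back=1 fwd=0
After 4 (visit(E)): cur=E back=2 fwd=0
After 5 (back): cur=M back=1 fwd=1

M 1 1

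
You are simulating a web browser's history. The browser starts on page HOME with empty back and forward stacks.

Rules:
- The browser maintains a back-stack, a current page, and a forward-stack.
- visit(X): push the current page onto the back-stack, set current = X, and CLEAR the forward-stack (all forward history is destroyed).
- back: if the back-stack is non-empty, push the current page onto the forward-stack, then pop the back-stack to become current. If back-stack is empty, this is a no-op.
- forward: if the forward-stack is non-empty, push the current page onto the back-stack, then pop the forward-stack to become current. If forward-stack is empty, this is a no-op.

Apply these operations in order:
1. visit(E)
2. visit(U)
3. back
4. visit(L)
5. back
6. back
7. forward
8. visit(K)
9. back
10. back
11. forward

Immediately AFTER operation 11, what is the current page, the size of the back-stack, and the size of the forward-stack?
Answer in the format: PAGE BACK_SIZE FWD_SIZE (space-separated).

After 1 (visit(E)): cur=E back=1 fwd=0
After 2 (visit(U)): cur=U back=2 fwd=0
After 3 (back): cur=E back=1 fwd=1
After 4 (visit(L)): cur=L back=2 fwd=0
After 5 (back): cur=E back=1 fwd=1
After 6 (back): cur=HOME back=0 fwd=2
After 7 (forward): cur=E back=1 fwd=1
After 8 (visit(K)): cur=K back=2 fwd=0
After 9 (back): cur=E back=1 fwd=1
After 10 (back): cur=HOME back=0 fwd=2
After 11 (forward): cur=E back=1 fwd=1

E 1 1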